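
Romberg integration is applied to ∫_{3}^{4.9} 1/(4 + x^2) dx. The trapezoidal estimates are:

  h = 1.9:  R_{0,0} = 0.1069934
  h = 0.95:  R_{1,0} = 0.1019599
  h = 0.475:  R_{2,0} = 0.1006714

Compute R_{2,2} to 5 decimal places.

0.10024

Richardson extrapolation on the trapezoidal column (denominator 4−1=3):
R_{1,1} = (4·0.1019599 − 0.1069934) / 3 = 0.1002821
R_{2,1} = 0.1006714 + (0.1006714 − 0.1019599)/3 = 0.1002419
R_{2,2} = 0.1002419 + (0.1002419 − 0.1002821)/15 = 0.1002392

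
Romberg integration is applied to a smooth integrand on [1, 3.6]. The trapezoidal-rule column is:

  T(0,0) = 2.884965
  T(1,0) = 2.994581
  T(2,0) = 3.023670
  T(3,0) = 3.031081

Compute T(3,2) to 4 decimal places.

T(2,1) = 3.023670 + (3.023670 − 2.994581)/3 = 3.033366
T(3,1) = (4·3.031081 − 3.023670) / 3 = 3.033551
T(3,2) = (16·3.033551 − 3.033366) / 15 = 3.033563
(Column j=1 coincides with Simpson's rule on the same nodes.)

3.0336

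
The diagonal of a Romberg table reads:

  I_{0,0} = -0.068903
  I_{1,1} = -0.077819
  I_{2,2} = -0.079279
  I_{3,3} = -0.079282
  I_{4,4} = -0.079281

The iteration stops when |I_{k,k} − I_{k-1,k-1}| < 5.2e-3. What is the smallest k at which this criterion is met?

k = 2

|I_{1,1} − I_{0,0}| = 0.008916 ≥ 5.2e-3
|I_{2,2} − I_{1,1}| = 0.001460 < 5.2e-3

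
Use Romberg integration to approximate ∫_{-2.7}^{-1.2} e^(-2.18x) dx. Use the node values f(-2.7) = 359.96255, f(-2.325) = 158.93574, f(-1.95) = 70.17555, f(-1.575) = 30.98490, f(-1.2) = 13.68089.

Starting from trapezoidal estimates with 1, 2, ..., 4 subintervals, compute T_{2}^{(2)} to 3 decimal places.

T_{0}^{(0)} (trapezoid, 1 panel, h=1.5000): 280.23258
T_{1}^{(0)} (trapezoid, 2 panels, h=0.7500): 192.74795
T_{2}^{(0)} (trapezoid, 4 panels, h=0.3750): 167.59422
T_{1}^{(1)} = 192.74795 + (192.74795 − 280.23258)/3 = 163.58641
T_{2}^{(1)} = 167.59422 + (167.59422 − 192.74795)/3 = 159.20964
T_{2}^{(2)} = 159.20964 + (159.20964 − 163.58641)/15 = 158.91786

158.918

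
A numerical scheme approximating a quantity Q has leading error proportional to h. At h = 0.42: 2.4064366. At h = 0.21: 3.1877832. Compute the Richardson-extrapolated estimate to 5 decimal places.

Extrapolated value = (2·A(h/2) − A(h)) / (2 − 1)
= (2·3.1877832 − 2.4064366) / 1
= 3.9691298 / 1 = 3.9691298

3.96913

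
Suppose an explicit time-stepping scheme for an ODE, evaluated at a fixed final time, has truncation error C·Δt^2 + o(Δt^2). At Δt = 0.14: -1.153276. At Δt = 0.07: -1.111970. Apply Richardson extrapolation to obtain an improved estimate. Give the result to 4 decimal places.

Extrapolated value = (4·A(Δt/2) − A(Δt)) / (4 − 1)
= (4·(-1.111970) − (-1.153276)) / 3
= -3.294604 / 3 = -1.098201

-1.0982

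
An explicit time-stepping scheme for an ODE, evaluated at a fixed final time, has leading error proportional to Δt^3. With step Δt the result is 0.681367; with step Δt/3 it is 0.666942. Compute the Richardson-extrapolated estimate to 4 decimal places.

The leading error scales as Δt^3; refining by a factor of 3 reduces it by 3^3 = 27.
Extrapolated value = (27·A(Δt/3) − A(Δt)) / (27 − 1)
= (27·0.666942 − 0.681367) / 26
= 17.326067 / 26 = 0.666387

0.6664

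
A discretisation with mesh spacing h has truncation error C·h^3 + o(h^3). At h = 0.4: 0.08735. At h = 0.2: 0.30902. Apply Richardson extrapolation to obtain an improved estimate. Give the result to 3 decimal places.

The leading error scales as h^3; refining by a factor of 2 reduces it by 2^3 = 8.
Extrapolated value = (8·A(h/2) − A(h)) / (8 − 1)
= (8·0.30902 − 0.08735) / 7
= 2.38481 / 7 = 0.34069

0.341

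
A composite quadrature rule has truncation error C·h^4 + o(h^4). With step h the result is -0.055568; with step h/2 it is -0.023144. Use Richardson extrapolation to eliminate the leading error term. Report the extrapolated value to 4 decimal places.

The leading error scales as h^4; refining by a factor of 2 reduces it by 2^4 = 16.
Extrapolated value = (16·A(h/2) − A(h)) / (16 − 1)
= (16·(-0.023144) − (-0.055568)) / 15
= -0.314736 / 15 = -0.020982

-0.0210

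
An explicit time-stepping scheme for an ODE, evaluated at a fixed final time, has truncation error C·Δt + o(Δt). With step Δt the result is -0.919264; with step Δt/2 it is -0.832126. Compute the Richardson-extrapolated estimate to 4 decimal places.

Extrapolated value = (2·A(Δt/2) − A(Δt)) / (2 − 1)
= (2·(-0.832126) − (-0.919264)) / 1
= -0.744988 / 1 = -0.744988

-0.7450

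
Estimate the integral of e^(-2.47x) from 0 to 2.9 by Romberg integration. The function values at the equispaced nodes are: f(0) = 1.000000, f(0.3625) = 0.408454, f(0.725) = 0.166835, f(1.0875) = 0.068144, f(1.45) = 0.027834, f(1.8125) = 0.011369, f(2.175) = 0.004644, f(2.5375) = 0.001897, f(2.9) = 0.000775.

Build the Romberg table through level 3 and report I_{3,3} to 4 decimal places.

0.4047

I_{0,0} (trapezoid, 1 panel, h=2.9000): 1.451124
I_{1,0} (trapezoid, 2 panels, h=1.4500): 0.765921
I_{2,0} (trapezoid, 4 panels, h=0.7250): 0.507283
I_{3,0} (trapezoid, 8 panels, h=0.3625): 0.431217
I_{1,1} = 0.765921 + (0.765921 − 1.451124)/3 = 0.537520
I_{2,1} = 0.507283 + (0.507283 − 0.765921)/3 = 0.421070
I_{3,1} = 0.431217 + (0.431217 − 0.507283)/3 = 0.405862
I_{2,2} = 0.421070 + (0.421070 − 0.537520)/15 = 0.413307
I_{3,2} = 0.405862 + (0.405862 − 0.421070)/15 = 0.404848
I_{3,3} = 0.404848 + (0.404848 − 0.413307)/63 = 0.404714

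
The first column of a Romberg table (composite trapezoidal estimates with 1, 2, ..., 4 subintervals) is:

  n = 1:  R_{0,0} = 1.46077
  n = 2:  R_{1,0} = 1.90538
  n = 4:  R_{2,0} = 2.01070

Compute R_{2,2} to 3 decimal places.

Richardson extrapolation on the trapezoidal column (denominator 4−1=3):
R_{1,1} = 1.90538 + (1.90538 − 1.46077)/3 = 2.05358
R_{2,1} = (4·2.01070 − 1.90538) / 3 = 2.04581
R_{2,2} = 2.04581 + (2.04581 − 2.05358)/15 = 2.04529
(Column j=1 coincides with Simpson's rule on the same nodes.)

2.045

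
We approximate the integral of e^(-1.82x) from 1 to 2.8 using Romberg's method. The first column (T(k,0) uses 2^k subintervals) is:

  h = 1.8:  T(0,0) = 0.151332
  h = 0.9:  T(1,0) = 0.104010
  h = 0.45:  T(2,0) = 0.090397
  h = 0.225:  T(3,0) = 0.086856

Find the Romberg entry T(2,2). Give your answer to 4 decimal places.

Richardson extrapolation on the trapezoidal column (denominator 4−1=3):
T(1,1) = 0.104010 + (0.104010 − 0.151332)/3 = 0.088236
T(2,1) = 0.090397 + (0.090397 − 0.104010)/3 = 0.085859
T(2,2) = (16·0.085859 − 0.088236) / 15 = 0.085701
(Column j=1 coincides with Simpson's rule on the same nodes.)

0.0857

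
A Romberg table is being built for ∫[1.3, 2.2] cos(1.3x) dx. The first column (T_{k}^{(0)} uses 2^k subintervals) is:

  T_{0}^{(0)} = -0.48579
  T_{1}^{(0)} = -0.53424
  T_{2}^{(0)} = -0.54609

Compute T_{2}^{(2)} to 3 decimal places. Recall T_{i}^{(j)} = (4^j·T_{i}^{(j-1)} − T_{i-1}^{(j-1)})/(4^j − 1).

-0.550

Richardson extrapolation on the trapezoidal column (denominator 4−1=3):
T_{1}^{(1)} = (4·(-0.53424) − (-0.48579)) / 3 = -0.55039
T_{2}^{(1)} = -0.54609 + (-0.54609 − (-0.53424))/3 = -0.55004
T_{2}^{(2)} = (16·(-0.55004) − (-0.55039)) / 15 = -0.55002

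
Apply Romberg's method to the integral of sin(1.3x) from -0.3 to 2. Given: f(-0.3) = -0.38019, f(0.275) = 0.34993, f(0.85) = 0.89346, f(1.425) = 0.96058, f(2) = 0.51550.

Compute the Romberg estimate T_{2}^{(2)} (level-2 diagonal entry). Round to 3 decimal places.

T_{0}^{(0)} (trapezoid, 1 panel, h=2.3000): 0.15561
T_{1}^{(0)} (trapezoid, 2 panels, h=1.1500): 1.10528
T_{2}^{(0)} (trapezoid, 4 panels, h=0.5750): 1.30618
T_{1}^{(1)} = 1.10528 + (1.10528 − 0.15561)/3 = 1.42184
T_{2}^{(1)} = 1.30618 + (1.30618 − 1.10528)/3 = 1.37315
T_{2}^{(2)} = 1.37315 + (1.37315 − 1.42184)/15 = 1.36990

1.370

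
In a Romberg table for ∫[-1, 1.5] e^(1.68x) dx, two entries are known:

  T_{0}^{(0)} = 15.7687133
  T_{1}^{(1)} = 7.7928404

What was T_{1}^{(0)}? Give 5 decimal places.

From T_{1}^{(1)} = (4·T_{1}^{(0)} − T_{0}^{(0)})/3, solve for T_{1}^{(0)}:
4·T_{1}^{(0)} = 3·7.7928404 + 15.7687133 = 39.1472345
T_{1}^{(0)} = 9.7868086

9.78681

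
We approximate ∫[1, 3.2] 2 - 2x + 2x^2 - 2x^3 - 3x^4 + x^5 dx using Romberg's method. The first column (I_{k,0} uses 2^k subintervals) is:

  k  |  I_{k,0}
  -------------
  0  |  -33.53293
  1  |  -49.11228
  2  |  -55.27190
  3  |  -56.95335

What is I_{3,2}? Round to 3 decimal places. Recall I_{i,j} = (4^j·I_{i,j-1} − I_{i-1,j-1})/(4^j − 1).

-57.526

Richardson extrapolation on the trapezoidal column (denominator 4−1=3):
I_{2,1} = (4·(-55.27190) − (-49.11228)) / 3 = -57.32511
I_{3,1} = (4·(-56.95335) − (-55.27190)) / 3 = -57.51383
I_{3,2} = (16·(-57.51383) − (-57.32511)) / 15 = -57.52641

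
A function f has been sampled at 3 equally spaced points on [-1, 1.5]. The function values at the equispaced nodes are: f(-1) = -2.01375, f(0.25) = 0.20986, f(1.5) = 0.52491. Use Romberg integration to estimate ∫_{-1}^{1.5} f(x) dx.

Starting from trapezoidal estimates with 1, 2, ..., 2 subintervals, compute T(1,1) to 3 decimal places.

T(0,0) (trapezoid, 1 panel, h=2.5000): -1.86105
T(1,0) (trapezoid, 2 panels, h=1.2500): -0.66820
T(1,1) = -0.66820 + (-0.66820 − (-1.86105))/3 = -0.27058

-0.271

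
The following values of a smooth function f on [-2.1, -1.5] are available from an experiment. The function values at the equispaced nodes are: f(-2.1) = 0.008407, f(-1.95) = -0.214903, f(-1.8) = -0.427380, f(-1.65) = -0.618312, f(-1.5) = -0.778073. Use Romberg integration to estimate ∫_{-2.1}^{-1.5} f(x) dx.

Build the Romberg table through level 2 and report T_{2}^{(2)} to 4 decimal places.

-0.2479

T_{0}^{(0)} (trapezoid, 1 panel, h=0.6000): -0.230900
T_{1}^{(0)} (trapezoid, 2 panels, h=0.3000): -0.243664
T_{2}^{(0)} (trapezoid, 4 panels, h=0.1500): -0.246814
T_{1}^{(1)} = -0.243664 + (-0.243664 − (-0.230900))/3 = -0.247919
T_{2}^{(1)} = -0.246814 + (-0.246814 − (-0.243664))/3 = -0.247864
T_{2}^{(2)} = -0.247864 + (-0.247864 − (-0.247919))/15 = -0.247860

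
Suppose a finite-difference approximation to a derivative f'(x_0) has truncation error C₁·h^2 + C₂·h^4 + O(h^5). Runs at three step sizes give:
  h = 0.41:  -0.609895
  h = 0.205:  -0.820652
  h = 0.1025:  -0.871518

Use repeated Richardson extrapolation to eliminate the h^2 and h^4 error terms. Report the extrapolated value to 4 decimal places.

-0.8883

First eliminate the h^2 term (factor 2^2 = 4):
  B₁ = (4·(-0.820652) − (-0.609895))/3 = -0.890904
  B₂ = (4·(-0.871518) − (-0.820652))/3 = -0.888473
Then eliminate the h^4 term (factor 2^4 = 16):
  (16·(-0.888473) − (-0.890904))/15 = -0.888311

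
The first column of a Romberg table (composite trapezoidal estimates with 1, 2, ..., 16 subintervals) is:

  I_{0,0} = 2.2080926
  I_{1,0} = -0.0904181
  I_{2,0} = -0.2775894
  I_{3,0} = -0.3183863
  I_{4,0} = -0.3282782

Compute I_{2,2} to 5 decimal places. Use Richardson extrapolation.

Richardson extrapolation on the trapezoidal column (denominator 4−1=3):
I_{1,1} = (4·(-0.0904181) − 2.2080926) / 3 = -0.8565883
I_{2,1} = (4·(-0.2775894) − (-0.0904181)) / 3 = -0.3399798
I_{2,2} = -0.3399798 + (-0.3399798 − (-0.8565883))/15 = -0.3055392

-0.30554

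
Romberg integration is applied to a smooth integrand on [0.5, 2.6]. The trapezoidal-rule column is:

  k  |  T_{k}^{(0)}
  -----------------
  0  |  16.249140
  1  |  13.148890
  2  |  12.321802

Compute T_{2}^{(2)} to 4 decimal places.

12.0415

T_{1}^{(1)} = 13.148890 + (13.148890 − 16.249140)/3 = 12.115473
T_{2}^{(1)} = (4·12.321802 − 13.148890) / 3 = 12.046106
T_{2}^{(2)} = 12.046106 + (12.046106 − 12.115473)/15 = 12.041482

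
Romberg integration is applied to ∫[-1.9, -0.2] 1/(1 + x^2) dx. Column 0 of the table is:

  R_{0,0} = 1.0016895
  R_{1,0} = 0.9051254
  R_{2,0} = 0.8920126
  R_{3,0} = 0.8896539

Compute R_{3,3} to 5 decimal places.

R_{1,1} = (4·0.9051254 − 1.0016895) / 3 = 0.8729374
R_{2,1} = 0.8920126 + (0.8920126 − 0.9051254)/3 = 0.8876417
R_{3,1} = (4·0.8896539 − 0.8920126) / 3 = 0.8888677
R_{2,2} = 0.8876417 + (0.8876417 − 0.8729374)/15 = 0.8886220
R_{3,2} = (16·0.8888677 − 0.8876417) / 15 = 0.8889494
R_{3,3} = 0.8889494 + (0.8889494 − 0.8886220)/63 = 0.8889546

0.88895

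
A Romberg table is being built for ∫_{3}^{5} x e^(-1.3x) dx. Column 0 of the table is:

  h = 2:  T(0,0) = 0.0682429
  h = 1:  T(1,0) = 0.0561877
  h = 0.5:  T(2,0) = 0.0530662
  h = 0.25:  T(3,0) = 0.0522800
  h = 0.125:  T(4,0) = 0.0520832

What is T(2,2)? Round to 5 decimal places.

T(1,1) = (4·0.0561877 − 0.0682429) / 3 = 0.0521693
T(2,1) = 0.0530662 + (0.0530662 − 0.0561877)/3 = 0.0520257
T(2,2) = 0.0520257 + (0.0520257 − 0.0521693)/15 = 0.0520161

0.05202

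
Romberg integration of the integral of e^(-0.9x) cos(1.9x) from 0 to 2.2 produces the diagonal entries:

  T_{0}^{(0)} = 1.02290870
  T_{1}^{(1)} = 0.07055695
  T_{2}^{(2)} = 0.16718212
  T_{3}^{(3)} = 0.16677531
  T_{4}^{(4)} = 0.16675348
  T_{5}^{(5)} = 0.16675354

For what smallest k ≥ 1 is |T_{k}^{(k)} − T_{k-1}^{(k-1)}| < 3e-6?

k = 5

|T_{1}^{(1)} − T_{0}^{(0)}| = 0.95235175 ≥ 3e-6
|T_{2}^{(2)} − T_{1}^{(1)}| = 0.09662517 ≥ 3e-6
|T_{3}^{(3)} − T_{2}^{(2)}| = 0.00040681 ≥ 3e-6
|T_{4}^{(4)} − T_{3}^{(3)}| = 0.00002183 ≥ 3e-6
|T_{5}^{(5)} − T_{4}^{(4)}| = 0.00000006 < 3e-6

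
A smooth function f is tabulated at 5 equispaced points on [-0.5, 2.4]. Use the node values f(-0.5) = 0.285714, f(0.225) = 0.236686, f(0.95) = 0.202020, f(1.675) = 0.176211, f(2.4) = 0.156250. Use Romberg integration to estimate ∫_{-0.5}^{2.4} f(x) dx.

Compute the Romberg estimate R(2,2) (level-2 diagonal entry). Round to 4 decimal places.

R(0,0) (trapezoid, 1 panel, h=2.9000): 0.640848
R(1,0) (trapezoid, 2 panels, h=1.4500): 0.613353
R(2,0) (trapezoid, 4 panels, h=0.7250): 0.606027
R(1,1) = 0.613353 + (0.613353 − 0.640848)/3 = 0.604188
R(2,1) = 0.606027 + (0.606027 − 0.613353)/3 = 0.603585
R(2,2) = 0.603585 + (0.603585 − 0.604188)/15 = 0.603545

0.6035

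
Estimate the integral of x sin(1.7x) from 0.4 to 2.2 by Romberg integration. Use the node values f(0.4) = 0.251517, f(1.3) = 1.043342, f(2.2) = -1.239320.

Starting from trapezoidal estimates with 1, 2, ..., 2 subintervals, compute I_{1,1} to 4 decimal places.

I_{0,0} (trapezoid, 1 panel, h=1.8000): -0.889023
I_{1,0} (trapezoid, 2 panels, h=0.9000): 0.494496
I_{1,1} = 0.494496 + (0.494496 − (-0.889023))/3 = 0.955669

0.9557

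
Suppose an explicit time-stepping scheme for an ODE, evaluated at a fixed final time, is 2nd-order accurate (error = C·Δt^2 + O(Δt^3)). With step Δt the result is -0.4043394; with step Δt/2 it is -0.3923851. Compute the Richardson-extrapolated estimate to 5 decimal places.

-0.38840

The leading error scales as Δt^2; refining by a factor of 2 reduces it by 2^2 = 4.
Extrapolated value = (4·A(Δt/2) − A(Δt)) / (4 − 1)
= (4·(-0.3923851) − (-0.4043394)) / 3
= -1.1652010 / 3 = -0.3884003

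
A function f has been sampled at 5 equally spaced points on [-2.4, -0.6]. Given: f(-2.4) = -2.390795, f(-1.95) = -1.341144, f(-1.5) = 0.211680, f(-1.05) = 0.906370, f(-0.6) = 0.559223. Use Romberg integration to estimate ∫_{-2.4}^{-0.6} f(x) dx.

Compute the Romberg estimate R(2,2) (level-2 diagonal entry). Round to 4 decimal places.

R(0,0) (trapezoid, 1 panel, h=1.8000): -1.648415
R(1,0) (trapezoid, 2 panels, h=0.9000): -0.633695
R(2,0) (trapezoid, 4 panels, h=0.4500): -0.512496
R(1,1) = -0.633695 + (-0.633695 − (-1.648415))/3 = -0.295455
R(2,1) = -0.512496 + (-0.512496 − (-0.633695))/3 = -0.472096
R(2,2) = -0.472096 + (-0.472096 − (-0.295455))/15 = -0.483872

-0.4839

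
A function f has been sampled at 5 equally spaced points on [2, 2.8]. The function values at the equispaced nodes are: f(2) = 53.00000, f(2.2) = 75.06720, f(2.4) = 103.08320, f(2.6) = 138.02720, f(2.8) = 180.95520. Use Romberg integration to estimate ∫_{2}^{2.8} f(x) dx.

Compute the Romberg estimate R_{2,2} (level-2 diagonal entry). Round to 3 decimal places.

86.166

R_{0,0} (trapezoid, 1 panel, h=0.8000): 93.58208
R_{1,0} (trapezoid, 2 panels, h=0.4000): 88.02432
R_{2,0} (trapezoid, 4 panels, h=0.2000): 86.63104
R_{1,1} = 88.02432 + (88.02432 − 93.58208)/3 = 86.17173
R_{2,1} = 86.63104 + (86.63104 − 88.02432)/3 = 86.16661
R_{2,2} = 86.16661 + (86.16661 − 86.17173)/15 = 86.16627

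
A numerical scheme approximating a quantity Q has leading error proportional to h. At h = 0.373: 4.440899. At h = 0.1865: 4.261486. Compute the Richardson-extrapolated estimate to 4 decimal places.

4.0821

The leading error scales as h; refining by a factor of 2 reduces it by 2^1 = 2.
Extrapolated value = (2·A(h/2) − A(h)) / (2 − 1)
= (2·4.261486 − 4.440899) / 1
= 4.082073 / 1 = 4.082073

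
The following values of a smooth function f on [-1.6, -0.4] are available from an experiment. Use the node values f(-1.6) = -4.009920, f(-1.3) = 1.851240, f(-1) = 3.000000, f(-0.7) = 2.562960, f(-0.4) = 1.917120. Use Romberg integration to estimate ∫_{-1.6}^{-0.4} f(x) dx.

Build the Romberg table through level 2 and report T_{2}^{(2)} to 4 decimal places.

2.1681

T_{0}^{(0)} (trapezoid, 1 panel, h=1.2000): -1.255680
T_{1}^{(0)} (trapezoid, 2 panels, h=0.6000): 1.172160
T_{2}^{(0)} (trapezoid, 4 panels, h=0.3000): 1.910340
T_{1}^{(1)} = 1.172160 + (1.172160 − (-1.255680))/3 = 1.981440
T_{2}^{(1)} = 1.910340 + (1.910340 − 1.172160)/3 = 2.156400
T_{2}^{(2)} = 2.156400 + (2.156400 − 1.981440)/15 = 2.168064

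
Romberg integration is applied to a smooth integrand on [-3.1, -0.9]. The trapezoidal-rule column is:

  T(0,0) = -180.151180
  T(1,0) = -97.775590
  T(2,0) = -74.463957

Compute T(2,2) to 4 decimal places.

-66.4518

Richardson extrapolation on the trapezoidal column (denominator 4−1=3):
T(1,1) = (4·(-97.775590) − (-180.151180)) / 3 = -70.317060
T(2,1) = (4·(-74.463957) − (-97.775590)) / 3 = -66.693413
T(2,2) = (16·(-66.693413) − (-70.317060)) / 15 = -66.451837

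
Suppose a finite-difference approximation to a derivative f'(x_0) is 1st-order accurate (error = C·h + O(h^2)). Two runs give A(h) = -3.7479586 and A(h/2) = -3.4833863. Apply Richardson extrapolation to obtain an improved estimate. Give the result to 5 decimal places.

-3.21881

Extrapolated value = (2·A(h/2) − A(h)) / (2 − 1)
= (2·(-3.4833863) − (-3.7479586)) / 1
= -3.2188140 / 1 = -3.2188140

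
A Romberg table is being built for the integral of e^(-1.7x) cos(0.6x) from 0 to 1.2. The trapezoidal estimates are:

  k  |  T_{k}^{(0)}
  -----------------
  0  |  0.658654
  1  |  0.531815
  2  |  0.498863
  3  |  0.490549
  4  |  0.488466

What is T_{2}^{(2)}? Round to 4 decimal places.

Richardson extrapolation on the trapezoidal column (denominator 4−1=3):
T_{1}^{(1)} = (4·0.531815 − 0.658654) / 3 = 0.489535
T_{2}^{(1)} = 0.498863 + (0.498863 − 0.531815)/3 = 0.487879
T_{2}^{(2)} = 0.487879 + (0.487879 − 0.489535)/15 = 0.487769

0.4878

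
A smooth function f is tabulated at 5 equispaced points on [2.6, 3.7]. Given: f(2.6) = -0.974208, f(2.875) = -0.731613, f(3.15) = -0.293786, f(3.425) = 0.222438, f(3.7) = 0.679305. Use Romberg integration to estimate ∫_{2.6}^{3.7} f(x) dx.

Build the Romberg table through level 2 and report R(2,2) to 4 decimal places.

-0.2675

R(0,0) (trapezoid, 1 panel, h=1.1000): -0.162197
R(1,0) (trapezoid, 2 panels, h=0.5500): -0.242681
R(2,0) (trapezoid, 4 panels, h=0.2750): -0.261363
R(1,1) = -0.242681 + (-0.242681 − (-0.162197))/3 = -0.269509
R(2,1) = -0.261363 + (-0.261363 − (-0.242681))/3 = -0.267590
R(2,2) = -0.267590 + (-0.267590 − (-0.269509))/15 = -0.267462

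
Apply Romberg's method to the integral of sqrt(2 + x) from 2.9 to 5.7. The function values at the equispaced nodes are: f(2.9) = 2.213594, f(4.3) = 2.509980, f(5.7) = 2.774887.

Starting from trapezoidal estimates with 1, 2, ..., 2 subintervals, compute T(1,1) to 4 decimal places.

7.0133

T(0,0) (trapezoid, 1 panel, h=2.8000): 6.983873
T(1,0) (trapezoid, 2 panels, h=1.4000): 7.005909
T(1,1) = 7.005909 + (7.005909 − 6.983873)/3 = 7.013254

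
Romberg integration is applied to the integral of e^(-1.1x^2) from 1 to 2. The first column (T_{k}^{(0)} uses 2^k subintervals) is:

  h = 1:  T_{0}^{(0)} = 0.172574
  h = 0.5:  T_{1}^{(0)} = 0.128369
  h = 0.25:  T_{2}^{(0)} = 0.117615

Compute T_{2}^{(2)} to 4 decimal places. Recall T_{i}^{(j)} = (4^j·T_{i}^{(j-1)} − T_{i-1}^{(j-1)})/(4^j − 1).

0.1141

Richardson extrapolation on the trapezoidal column (denominator 4−1=3):
T_{1}^{(1)} = 0.128369 + (0.128369 − 0.172574)/3 = 0.113634
T_{2}^{(1)} = 0.117615 + (0.117615 − 0.128369)/3 = 0.114030
T_{2}^{(2)} = (16·0.114030 − 0.113634) / 15 = 0.114056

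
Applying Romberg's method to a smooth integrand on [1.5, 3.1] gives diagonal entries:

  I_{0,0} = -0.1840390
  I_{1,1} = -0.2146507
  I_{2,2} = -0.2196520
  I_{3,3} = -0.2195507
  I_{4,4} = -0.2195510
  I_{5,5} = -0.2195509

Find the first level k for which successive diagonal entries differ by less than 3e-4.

|I_{1,1} − I_{0,0}| = 0.0306117 ≥ 3e-4
|I_{2,2} − I_{1,1}| = 0.0050013 ≥ 3e-4
|I_{3,3} − I_{2,2}| = 0.0001013 < 3e-4

k = 3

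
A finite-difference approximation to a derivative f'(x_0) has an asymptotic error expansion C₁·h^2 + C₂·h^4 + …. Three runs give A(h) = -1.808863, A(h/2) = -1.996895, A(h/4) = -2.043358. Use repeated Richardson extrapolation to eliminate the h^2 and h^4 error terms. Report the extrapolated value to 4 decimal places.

First eliminate the h^2 term (factor 2^2 = 4):
  B₁ = (4·(-1.996895) − (-1.808863))/3 = -2.059572
  B₂ = (4·(-2.043358) − (-1.996895))/3 = -2.058846
Then eliminate the h^4 term (factor 2^4 = 16):
  (16·(-2.058846) − (-2.059572))/15 = -2.058798

-2.0588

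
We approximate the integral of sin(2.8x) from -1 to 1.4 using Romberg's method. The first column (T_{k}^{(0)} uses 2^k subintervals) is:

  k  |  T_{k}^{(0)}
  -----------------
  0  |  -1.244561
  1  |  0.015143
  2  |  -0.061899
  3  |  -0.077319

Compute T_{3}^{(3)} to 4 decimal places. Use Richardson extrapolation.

Richardson extrapolation on the trapezoidal column (denominator 4−1=3):
T_{1}^{(1)} = (4·0.015143 − (-1.244561)) / 3 = 0.435044
T_{2}^{(1)} = (4·(-0.061899) − 0.015143) / 3 = -0.087580
T_{3}^{(1)} = -0.077319 + (-0.077319 − (-0.061899))/3 = -0.082459
T_{2}^{(2)} = -0.087580 + (-0.087580 − 0.435044)/15 = -0.122422
T_{3}^{(2)} = -0.082459 + (-0.082459 − (-0.087580))/15 = -0.082118
T_{3}^{(3)} = (64·(-0.082118) − (-0.122422)) / 63 = -0.081478

-0.0815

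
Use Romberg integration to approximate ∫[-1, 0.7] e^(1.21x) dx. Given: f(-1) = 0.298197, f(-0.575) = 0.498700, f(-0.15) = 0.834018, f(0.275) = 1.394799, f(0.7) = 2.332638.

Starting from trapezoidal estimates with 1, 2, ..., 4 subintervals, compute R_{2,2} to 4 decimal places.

1.6814

R_{0,0} (trapezoid, 1 panel, h=1.7000): 2.236210
R_{1,0} (trapezoid, 2 panels, h=0.8500): 1.827020
R_{2,0} (trapezoid, 4 panels, h=0.4250): 1.718247
R_{1,1} = 1.827020 + (1.827020 − 2.236210)/3 = 1.690623
R_{2,1} = 1.718247 + (1.718247 − 1.827020)/3 = 1.681989
R_{2,2} = 1.681989 + (1.681989 − 1.690623)/15 = 1.681413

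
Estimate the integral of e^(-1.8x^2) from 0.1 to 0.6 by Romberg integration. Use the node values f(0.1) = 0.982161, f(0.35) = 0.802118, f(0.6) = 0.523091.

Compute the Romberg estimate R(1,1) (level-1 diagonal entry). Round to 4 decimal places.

R(0,0) (trapezoid, 1 panel, h=0.5000): 0.376313
R(1,0) (trapezoid, 2 panels, h=0.2500): 0.388686
R(1,1) = 0.388686 + (0.388686 − 0.376313)/3 = 0.392810

0.3928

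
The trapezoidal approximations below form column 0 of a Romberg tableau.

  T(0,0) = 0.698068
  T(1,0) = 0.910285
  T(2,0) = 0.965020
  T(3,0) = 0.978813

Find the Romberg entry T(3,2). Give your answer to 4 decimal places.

Richardson extrapolation on the trapezoidal column (denominator 4−1=3):
T(2,1) = 0.965020 + (0.965020 − 0.910285)/3 = 0.983265
T(3,1) = (4·0.978813 − 0.965020) / 3 = 0.983411
T(3,2) = 0.983411 + (0.983411 − 0.983265)/15 = 0.983421
(Column j=1 coincides with Simpson's rule on the same nodes.)

0.9834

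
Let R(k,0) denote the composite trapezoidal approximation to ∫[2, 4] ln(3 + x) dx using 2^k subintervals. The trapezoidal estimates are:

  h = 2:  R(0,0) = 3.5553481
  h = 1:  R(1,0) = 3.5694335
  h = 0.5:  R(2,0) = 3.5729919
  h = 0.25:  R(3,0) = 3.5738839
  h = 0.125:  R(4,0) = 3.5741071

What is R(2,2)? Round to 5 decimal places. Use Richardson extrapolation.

Richardson extrapolation on the trapezoidal column (denominator 4−1=3):
R(1,1) = (4·3.5694335 − 3.5553481) / 3 = 3.5741286
R(2,1) = (4·3.5729919 − 3.5694335) / 3 = 3.5741780
R(2,2) = 3.5741780 + (3.5741780 − 3.5741286)/15 = 3.5741813

3.57418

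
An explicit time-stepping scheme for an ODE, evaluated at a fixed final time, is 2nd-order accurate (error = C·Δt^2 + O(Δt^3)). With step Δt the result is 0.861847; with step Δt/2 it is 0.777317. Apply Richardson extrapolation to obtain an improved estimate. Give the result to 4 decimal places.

The leading error scales as Δt^2; refining by a factor of 2 reduces it by 2^2 = 4.
Extrapolated value = (4·A(Δt/2) − A(Δt)) / (4 − 1)
= (4·0.777317 − 0.861847) / 3
= 2.247421 / 3 = 0.749140

0.7491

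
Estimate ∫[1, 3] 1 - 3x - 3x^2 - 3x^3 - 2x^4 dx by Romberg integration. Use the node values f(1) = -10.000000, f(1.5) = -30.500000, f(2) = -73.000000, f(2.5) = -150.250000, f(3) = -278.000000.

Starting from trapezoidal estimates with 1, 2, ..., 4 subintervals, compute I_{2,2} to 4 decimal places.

I_{0,0} (trapezoid, 1 panel, h=2.0000): -288.000000
I_{1,0} (trapezoid, 2 panels, h=1.0000): -217.000000
I_{2,0} (trapezoid, 4 panels, h=0.5000): -198.875000
I_{1,1} = -217.000000 + (-217.000000 − (-288.000000))/3 = -193.333333
I_{2,1} = -198.875000 + (-198.875000 − (-217.000000))/3 = -192.833333
I_{2,2} = -192.833333 + (-192.833333 − (-193.333333))/15 = -192.800000

-192.8000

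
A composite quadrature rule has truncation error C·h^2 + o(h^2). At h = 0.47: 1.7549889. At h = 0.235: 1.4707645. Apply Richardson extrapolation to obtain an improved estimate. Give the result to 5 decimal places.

1.37602

Extrapolated value = (4·A(h/2) − A(h)) / (4 − 1)
= (4·1.4707645 − 1.7549889) / 3
= 4.1280691 / 3 = 1.3760230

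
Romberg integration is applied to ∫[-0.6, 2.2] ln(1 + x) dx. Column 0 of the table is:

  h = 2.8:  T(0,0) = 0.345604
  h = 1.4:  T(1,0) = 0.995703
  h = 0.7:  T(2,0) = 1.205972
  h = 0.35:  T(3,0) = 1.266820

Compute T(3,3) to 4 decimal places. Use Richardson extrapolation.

Richardson extrapolation on the trapezoidal column (denominator 4−1=3):
T(1,1) = 0.995703 + (0.995703 − 0.345604)/3 = 1.212403
T(2,1) = 1.205972 + (1.205972 − 0.995703)/3 = 1.276062
T(3,1) = 1.266820 + (1.266820 − 1.205972)/3 = 1.287103
T(2,2) = (16·1.276062 − 1.212403) / 15 = 1.280306
T(3,2) = (16·1.287103 − 1.276062) / 15 = 1.287839
T(3,3) = 1.287839 + (1.287839 − 1.280306)/63 = 1.287959

1.2880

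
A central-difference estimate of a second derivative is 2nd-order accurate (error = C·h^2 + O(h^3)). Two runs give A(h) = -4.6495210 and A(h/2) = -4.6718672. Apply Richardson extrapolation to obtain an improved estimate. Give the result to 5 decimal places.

The leading error scales as h^2; refining by a factor of 2 reduces it by 2^2 = 4.
Extrapolated value = (4·A(h/2) − A(h)) / (4 − 1)
= (4·(-4.6718672) − (-4.6495210)) / 3
= -14.0379478 / 3 = -4.6793159

-4.67932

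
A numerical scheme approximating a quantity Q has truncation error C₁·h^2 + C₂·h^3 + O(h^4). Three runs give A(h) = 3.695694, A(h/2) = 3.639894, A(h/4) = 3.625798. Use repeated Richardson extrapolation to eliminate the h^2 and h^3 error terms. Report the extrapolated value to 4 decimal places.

3.6211

First eliminate the h^2 term (factor 2^2 = 4):
  B₁ = (4·3.639894 − 3.695694)/3 = 3.621294
  B₂ = (4·3.625798 − 3.639894)/3 = 3.621099
Then eliminate the h^3 term (factor 2^3 = 8):
  (8·3.621099 − 3.621294)/7 = 3.621071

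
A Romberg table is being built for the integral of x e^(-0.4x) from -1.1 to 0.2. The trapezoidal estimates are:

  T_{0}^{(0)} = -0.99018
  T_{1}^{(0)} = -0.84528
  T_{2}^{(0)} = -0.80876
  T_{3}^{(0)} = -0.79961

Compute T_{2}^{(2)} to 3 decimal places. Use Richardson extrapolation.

-0.797

T_{1}^{(1)} = (4·(-0.84528) − (-0.99018)) / 3 = -0.79698
T_{2}^{(1)} = (4·(-0.80876) − (-0.84528)) / 3 = -0.79659
T_{2}^{(2)} = -0.79659 + (-0.79659 − (-0.79698))/15 = -0.79656
(Column j=1 coincides with Simpson's rule on the same nodes.)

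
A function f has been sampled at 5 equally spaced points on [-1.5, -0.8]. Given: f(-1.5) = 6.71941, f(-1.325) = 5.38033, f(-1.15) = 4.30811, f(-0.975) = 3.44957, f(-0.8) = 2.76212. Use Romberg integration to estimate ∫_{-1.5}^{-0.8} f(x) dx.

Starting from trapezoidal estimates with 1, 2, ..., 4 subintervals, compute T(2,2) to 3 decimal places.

T(0,0) (trapezoid, 1 panel, h=0.7000): 3.31854
T(1,0) (trapezoid, 2 panels, h=0.3500): 3.16711
T(2,0) (trapezoid, 4 panels, h=0.1750): 3.12879
T(1,1) = 3.16711 + (3.16711 − 3.31854)/3 = 3.11663
T(2,1) = 3.12879 + (3.12879 − 3.16711)/3 = 3.11602
T(2,2) = 3.11602 + (3.11602 − 3.11663)/15 = 3.11598

3.116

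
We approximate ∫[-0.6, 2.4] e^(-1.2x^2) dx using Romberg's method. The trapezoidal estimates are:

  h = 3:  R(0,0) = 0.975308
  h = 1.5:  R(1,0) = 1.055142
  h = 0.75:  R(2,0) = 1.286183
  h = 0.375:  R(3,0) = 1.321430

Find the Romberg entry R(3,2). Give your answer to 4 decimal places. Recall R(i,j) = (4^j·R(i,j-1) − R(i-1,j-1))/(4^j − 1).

1.3312

Richardson extrapolation on the trapezoidal column (denominator 4−1=3):
R(2,1) = (4·1.286183 − 1.055142) / 3 = 1.363197
R(3,1) = (4·1.321430 − 1.286183) / 3 = 1.333179
R(3,2) = (16·1.333179 − 1.363197) / 15 = 1.331178
(Column j=1 coincides with Simpson's rule on the same nodes.)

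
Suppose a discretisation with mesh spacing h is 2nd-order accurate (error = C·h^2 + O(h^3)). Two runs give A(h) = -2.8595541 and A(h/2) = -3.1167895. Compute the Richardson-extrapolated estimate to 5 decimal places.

Extrapolated value = (4·A(h/2) − A(h)) / (4 − 1)
= (4·(-3.1167895) − (-2.8595541)) / 3
= -9.6076039 / 3 = -3.2025346

-3.20253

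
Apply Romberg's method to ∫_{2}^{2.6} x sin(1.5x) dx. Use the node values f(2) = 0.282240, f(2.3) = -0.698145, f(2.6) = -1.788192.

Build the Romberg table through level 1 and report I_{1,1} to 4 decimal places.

-0.4299

I_{0,0} (trapezoid, 1 panel, h=0.6000): -0.451786
I_{1,0} (trapezoid, 2 panels, h=0.3000): -0.435336
I_{1,1} = -0.435336 + (-0.435336 − (-0.451786))/3 = -0.429853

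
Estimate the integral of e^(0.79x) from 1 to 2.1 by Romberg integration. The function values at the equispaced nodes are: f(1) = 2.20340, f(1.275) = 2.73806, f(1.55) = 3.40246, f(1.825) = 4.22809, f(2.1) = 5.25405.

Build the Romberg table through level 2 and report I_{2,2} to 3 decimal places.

I_{0,0} (trapezoid, 1 panel, h=1.1000): 4.10160
I_{1,0} (trapezoid, 2 panels, h=0.5500): 3.92215
I_{2,0} (trapezoid, 4 panels, h=0.2750): 3.87677
I_{1,1} = 3.92215 + (3.92215 − 4.10160)/3 = 3.86233
I_{2,1} = 3.87677 + (3.87677 − 3.92215)/3 = 3.86164
I_{2,2} = 3.86164 + (3.86164 − 3.86233)/15 = 3.86159

3.862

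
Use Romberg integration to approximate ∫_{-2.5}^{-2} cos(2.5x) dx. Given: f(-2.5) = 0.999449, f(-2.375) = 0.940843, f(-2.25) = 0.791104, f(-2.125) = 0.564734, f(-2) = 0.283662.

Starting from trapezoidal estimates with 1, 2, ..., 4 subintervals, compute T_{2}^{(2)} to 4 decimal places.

T_{0}^{(0)} (trapezoid, 1 panel, h=0.5000): 0.320778
T_{1}^{(0)} (trapezoid, 2 panels, h=0.2500): 0.358165
T_{2}^{(0)} (trapezoid, 4 panels, h=0.1250): 0.367280
T_{1}^{(1)} = 0.358165 + (0.358165 − 0.320778)/3 = 0.370627
T_{2}^{(1)} = 0.367280 + (0.367280 − 0.358165)/3 = 0.370318
T_{2}^{(2)} = 0.370318 + (0.370318 − 0.370627)/15 = 0.370297

0.3703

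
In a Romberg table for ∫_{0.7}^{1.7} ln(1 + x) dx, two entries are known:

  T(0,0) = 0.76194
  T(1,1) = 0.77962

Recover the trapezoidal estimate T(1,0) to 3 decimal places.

0.775

From T(1,1) = (4·T(1,0) − T(0,0))/3, solve for T(1,0):
4·T(1,0) = 3·0.77962 + 0.76194 = 3.10080
T(1,0) = 0.77520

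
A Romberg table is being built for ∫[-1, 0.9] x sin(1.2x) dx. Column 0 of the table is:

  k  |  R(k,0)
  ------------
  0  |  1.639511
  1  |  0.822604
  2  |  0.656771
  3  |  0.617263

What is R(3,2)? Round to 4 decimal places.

Richardson extrapolation on the trapezoidal column (denominator 4−1=3):
R(2,1) = (4·0.656771 − 0.822604) / 3 = 0.601493
R(3,1) = (4·0.617263 − 0.656771) / 3 = 0.604094
R(3,2) = 0.604094 + (0.604094 − 0.601493)/15 = 0.604267
(Column j=1 coincides with Simpson's rule on the same nodes.)

0.6043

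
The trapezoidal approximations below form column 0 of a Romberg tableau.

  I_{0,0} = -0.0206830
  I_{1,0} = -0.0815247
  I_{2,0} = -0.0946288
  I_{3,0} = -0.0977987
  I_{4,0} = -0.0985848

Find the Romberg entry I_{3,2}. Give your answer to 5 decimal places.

Richardson extrapolation on the trapezoidal column (denominator 4−1=3):
I_{2,1} = -0.0946288 + (-0.0946288 − (-0.0815247))/3 = -0.0989968
I_{3,1} = (4·(-0.0977987) − (-0.0946288)) / 3 = -0.0988553
I_{3,2} = -0.0988553 + (-0.0988553 − (-0.0989968))/15 = -0.0988459

-0.09885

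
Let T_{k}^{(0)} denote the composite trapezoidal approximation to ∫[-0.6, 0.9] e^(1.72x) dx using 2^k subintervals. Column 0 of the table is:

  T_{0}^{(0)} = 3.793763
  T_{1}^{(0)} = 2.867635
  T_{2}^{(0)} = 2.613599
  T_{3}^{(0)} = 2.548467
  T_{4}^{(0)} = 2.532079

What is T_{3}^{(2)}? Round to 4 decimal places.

2.5266

T_{2}^{(1)} = (4·2.613599 − 2.867635) / 3 = 2.528920
T_{3}^{(1)} = (4·2.548467 − 2.613599) / 3 = 2.526756
T_{3}^{(2)} = 2.526756 + (2.526756 − 2.528920)/15 = 2.526612
(Column j=1 coincides with Simpson's rule on the same nodes.)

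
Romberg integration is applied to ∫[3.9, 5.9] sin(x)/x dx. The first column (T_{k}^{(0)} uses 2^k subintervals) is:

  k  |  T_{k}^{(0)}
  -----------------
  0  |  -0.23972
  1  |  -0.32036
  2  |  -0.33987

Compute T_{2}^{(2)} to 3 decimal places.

T_{1}^{(1)} = -0.32036 + (-0.32036 − (-0.23972))/3 = -0.34724
T_{2}^{(1)} = -0.33987 + (-0.33987 − (-0.32036))/3 = -0.34637
T_{2}^{(2)} = -0.34637 + (-0.34637 − (-0.34724))/15 = -0.34631

-0.346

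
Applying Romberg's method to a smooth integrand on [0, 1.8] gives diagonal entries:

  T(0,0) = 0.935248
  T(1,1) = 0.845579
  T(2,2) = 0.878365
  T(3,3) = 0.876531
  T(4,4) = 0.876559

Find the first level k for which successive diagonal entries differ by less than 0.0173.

k = 3

|T(1,1) − T(0,0)| = 0.089669 ≥ 0.0173
|T(2,2) − T(1,1)| = 0.032786 ≥ 0.0173
|T(3,3) − T(2,2)| = 0.001834 < 0.0173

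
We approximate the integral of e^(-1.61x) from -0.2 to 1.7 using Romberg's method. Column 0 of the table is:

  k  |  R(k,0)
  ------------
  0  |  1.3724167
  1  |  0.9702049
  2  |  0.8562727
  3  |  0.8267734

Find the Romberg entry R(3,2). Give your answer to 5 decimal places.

Richardson extrapolation on the trapezoidal column (denominator 4−1=3):
R(2,1) = 0.8562727 + (0.8562727 − 0.9702049)/3 = 0.8182953
R(3,1) = (4·0.8267734 − 0.8562727) / 3 = 0.8169403
R(3,2) = (16·0.8169403 − 0.8182953) / 15 = 0.8168500

0.81685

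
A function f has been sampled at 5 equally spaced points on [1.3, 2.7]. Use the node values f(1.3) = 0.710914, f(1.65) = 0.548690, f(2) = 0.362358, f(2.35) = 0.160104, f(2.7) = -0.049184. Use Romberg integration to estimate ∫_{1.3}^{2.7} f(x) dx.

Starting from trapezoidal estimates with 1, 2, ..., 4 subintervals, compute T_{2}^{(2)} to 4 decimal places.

T_{0}^{(0)} (trapezoid, 1 panel, h=1.4000): 0.463211
T_{1}^{(0)} (trapezoid, 2 panels, h=0.7000): 0.485256
T_{2}^{(0)} (trapezoid, 4 panels, h=0.3500): 0.490706
T_{1}^{(1)} = 0.485256 + (0.485256 − 0.463211)/3 = 0.492604
T_{2}^{(1)} = 0.490706 + (0.490706 − 0.485256)/3 = 0.492523
T_{2}^{(2)} = 0.492523 + (0.492523 − 0.492604)/15 = 0.492518

0.4925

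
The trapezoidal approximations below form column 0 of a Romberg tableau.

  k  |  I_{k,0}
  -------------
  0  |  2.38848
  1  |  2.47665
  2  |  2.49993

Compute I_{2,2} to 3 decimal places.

I_{1,1} = 2.47665 + (2.47665 − 2.38848)/3 = 2.50604
I_{2,1} = 2.49993 + (2.49993 − 2.47665)/3 = 2.50769
I_{2,2} = (16·2.50769 − 2.50604) / 15 = 2.50780

2.508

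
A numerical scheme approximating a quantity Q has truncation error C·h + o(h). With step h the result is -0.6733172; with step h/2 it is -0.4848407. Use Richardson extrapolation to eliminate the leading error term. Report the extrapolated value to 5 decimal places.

-0.29636

The leading error scales as h; refining by a factor of 2 reduces it by 2^1 = 2.
Extrapolated value = (2·A(h/2) − A(h)) / (2 − 1)
= (2·(-0.4848407) − (-0.6733172)) / 1
= -0.2963642 / 1 = -0.2963642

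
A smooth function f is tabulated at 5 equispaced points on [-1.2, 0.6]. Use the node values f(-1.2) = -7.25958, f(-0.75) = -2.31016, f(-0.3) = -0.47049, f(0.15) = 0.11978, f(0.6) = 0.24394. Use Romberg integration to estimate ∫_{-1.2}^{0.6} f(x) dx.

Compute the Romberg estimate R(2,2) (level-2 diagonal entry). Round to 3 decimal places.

R(0,0) (trapezoid, 1 panel, h=1.8000): -6.31408
R(1,0) (trapezoid, 2 panels, h=0.9000): -3.58048
R(2,0) (trapezoid, 4 panels, h=0.4500): -2.77591
R(1,1) = -3.58048 + (-3.58048 − (-6.31408))/3 = -2.66928
R(2,1) = -2.77591 + (-2.77591 − (-3.58048))/3 = -2.50772
R(2,2) = -2.50772 + (-2.50772 − (-2.66928))/15 = -2.49695

-2.497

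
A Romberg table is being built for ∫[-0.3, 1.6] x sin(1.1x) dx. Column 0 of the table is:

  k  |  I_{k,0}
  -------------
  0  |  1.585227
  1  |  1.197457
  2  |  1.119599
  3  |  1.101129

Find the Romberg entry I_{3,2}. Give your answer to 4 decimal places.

1.0951

I_{2,1} = (4·1.119599 − 1.197457) / 3 = 1.093646
I_{3,1} = 1.101129 + (1.101129 − 1.119599)/3 = 1.094972
I_{3,2} = (16·1.094972 − 1.093646) / 15 = 1.095060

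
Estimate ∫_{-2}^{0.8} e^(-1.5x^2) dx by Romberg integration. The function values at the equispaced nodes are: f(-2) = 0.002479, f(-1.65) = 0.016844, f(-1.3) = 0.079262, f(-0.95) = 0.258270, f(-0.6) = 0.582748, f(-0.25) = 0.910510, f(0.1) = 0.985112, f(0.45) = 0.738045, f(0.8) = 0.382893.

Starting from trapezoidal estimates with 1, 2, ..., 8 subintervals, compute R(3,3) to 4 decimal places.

R(0,0) (trapezoid, 1 panel, h=2.8000): 0.539521
R(1,0) (trapezoid, 2 panels, h=1.4000): 1.085608
R(2,0) (trapezoid, 4 panels, h=0.7000): 1.287866
R(3,0) (trapezoid, 8 panels, h=0.3500): 1.317217
R(1,1) = 1.085608 + (1.085608 − 0.539521)/3 = 1.267637
R(2,1) = 1.287866 + (1.287866 − 1.085608)/3 = 1.355285
R(3,1) = 1.317217 + (1.317217 − 1.287866)/3 = 1.327001
R(2,2) = 1.355285 + (1.355285 − 1.267637)/15 = 1.361128
R(3,2) = 1.327001 + (1.327001 − 1.355285)/15 = 1.325115
R(3,3) = 1.325115 + (1.325115 − 1.361128)/63 = 1.324543

1.3245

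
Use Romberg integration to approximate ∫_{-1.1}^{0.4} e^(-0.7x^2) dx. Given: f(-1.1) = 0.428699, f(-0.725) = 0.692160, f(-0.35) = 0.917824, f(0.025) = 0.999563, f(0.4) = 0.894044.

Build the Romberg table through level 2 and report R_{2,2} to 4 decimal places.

1.2401

R_{0,0} (trapezoid, 1 panel, h=1.5000): 0.992057
R_{1,0} (trapezoid, 2 panels, h=0.7500): 1.184397
R_{2,0} (trapezoid, 4 panels, h=0.3750): 1.226594
R_{1,1} = 1.184397 + (1.184397 − 0.992057)/3 = 1.248510
R_{2,1} = 1.226594 + (1.226594 − 1.184397)/3 = 1.240660
R_{2,2} = 1.240660 + (1.240660 − 1.248510)/15 = 1.240137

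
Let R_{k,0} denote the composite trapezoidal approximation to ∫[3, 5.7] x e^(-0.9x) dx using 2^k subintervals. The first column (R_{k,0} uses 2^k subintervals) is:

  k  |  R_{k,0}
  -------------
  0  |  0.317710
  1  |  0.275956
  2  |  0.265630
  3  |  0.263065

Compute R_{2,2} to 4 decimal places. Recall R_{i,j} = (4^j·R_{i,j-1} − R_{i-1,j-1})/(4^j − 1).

R_{1,1} = (4·0.275956 − 0.317710) / 3 = 0.262038
R_{2,1} = (4·0.265630 − 0.275956) / 3 = 0.262188
R_{2,2} = (16·0.262188 − 0.262038) / 15 = 0.262198

0.2622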